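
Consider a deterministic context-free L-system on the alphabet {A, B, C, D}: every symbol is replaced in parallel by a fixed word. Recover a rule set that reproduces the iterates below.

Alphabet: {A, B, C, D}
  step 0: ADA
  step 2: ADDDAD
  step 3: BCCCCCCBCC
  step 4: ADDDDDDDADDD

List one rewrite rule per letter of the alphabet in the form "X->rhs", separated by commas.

A->B, B->AD, C->D, D->CC

  step 3 ⇒ step 4: BCCCCCCBCC ⇒ AD·D·D·D·D·D·D·AD·D·D
    B ↦ AD
    C ↦ D
  step 2 ⇒ step 3: ADDDAD ⇒ B·CC·CC·CC·B·CC
    A ↦ B
  step 2 ⇒ step 3: ADDDAD ⇒ B·CC·CC·CC·B·CC
    D ↦ CC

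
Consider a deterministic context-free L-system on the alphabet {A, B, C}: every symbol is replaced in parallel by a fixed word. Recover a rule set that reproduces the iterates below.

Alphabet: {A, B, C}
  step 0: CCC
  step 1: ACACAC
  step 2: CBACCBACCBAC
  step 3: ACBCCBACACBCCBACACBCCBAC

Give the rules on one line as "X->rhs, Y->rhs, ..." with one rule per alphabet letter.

  step 2 ⇒ step 3: CBACCBACCBAC ⇒ AC·BC·CB·AC·AC·BC·CB·AC·AC·BC·CB·AC
    A ↦ CB
    B ↦ BC
    C ↦ AC

A->CB, B->BC, C->AC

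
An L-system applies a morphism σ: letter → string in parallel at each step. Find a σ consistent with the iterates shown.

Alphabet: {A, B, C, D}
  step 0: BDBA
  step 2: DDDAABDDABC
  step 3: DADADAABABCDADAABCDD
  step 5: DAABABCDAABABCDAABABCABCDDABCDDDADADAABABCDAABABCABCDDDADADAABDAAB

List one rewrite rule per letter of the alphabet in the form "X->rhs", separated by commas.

A->AB, B->C, C->DD, D->DA

  step 2 ⇒ step 3: DDDAABDDABC ⇒ DA·DA·DA·AB·AB·C·DA·DA·AB·C·DD
    A ↦ AB
    B ↦ C
    C ↦ DD
    D ↦ DA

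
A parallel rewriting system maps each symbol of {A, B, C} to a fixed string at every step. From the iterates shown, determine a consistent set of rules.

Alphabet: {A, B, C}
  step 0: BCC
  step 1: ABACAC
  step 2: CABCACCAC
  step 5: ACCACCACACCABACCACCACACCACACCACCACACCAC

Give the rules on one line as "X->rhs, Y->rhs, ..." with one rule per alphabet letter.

  step 1 ⇒ step 2: ABACAC ⇒ C·AB·C·AC·C·AC
    A ↦ C
    B ↦ AB
    C ↦ AC

A->C, B->AB, C->AC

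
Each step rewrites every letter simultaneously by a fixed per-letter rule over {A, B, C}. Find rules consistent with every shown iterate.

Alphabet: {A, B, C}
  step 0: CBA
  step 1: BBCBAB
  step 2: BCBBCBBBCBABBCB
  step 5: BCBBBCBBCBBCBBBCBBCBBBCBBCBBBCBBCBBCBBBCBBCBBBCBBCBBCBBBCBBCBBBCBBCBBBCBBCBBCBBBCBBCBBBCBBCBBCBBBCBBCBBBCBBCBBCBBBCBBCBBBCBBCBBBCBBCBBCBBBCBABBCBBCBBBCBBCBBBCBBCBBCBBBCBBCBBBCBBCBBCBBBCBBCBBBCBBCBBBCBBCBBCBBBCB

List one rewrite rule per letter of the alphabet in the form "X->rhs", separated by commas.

  step 1 ⇒ step 2: BBCBAB ⇒ BCB·BCB·B·BCB·AB·BCB
    A ↦ AB
    B ↦ BCB
    C ↦ B

A->AB, B->BCB, C->B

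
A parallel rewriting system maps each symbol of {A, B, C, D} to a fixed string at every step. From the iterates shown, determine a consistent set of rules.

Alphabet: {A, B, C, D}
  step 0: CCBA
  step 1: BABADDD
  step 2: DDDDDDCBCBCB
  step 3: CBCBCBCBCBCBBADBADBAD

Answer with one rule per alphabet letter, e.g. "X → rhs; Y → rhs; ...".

A->DD, B->D, C->BA, D->CB

  step 2 ⇒ step 3: DDDDDDCBCBCB ⇒ CB·CB·CB·CB·CB·CB·BA·D·BA·D·BA·D
    B ↦ D
    C ↦ BA
    D ↦ CB
  step 0 ⇒ step 1: CCBA ⇒ BA·BA·D·DD
    A ↦ DD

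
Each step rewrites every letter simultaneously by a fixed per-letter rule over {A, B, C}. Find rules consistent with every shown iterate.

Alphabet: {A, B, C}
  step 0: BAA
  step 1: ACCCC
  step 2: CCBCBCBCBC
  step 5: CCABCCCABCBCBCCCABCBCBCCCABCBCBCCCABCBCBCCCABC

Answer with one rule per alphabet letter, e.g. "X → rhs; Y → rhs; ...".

  step 1 ⇒ step 2: ACCCC ⇒ CC·BC·BC·BC·BC
    A ↦ CC
    C ↦ BC
  step 0 ⇒ step 1: BAA ⇒ A·CC·CC
    B ↦ A

A->CC, B->A, C->BC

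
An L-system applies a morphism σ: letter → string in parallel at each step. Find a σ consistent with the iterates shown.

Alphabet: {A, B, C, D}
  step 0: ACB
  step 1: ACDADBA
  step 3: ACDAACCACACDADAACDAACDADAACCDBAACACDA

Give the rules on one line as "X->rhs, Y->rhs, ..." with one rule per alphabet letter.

  step 0 ⇒ step 1: ACB ⇒ AC·DA·DBA
    A ↦ AC
    B ↦ DBA
    C ↦ DA
    D ↦ ACC  (constrained at step 1)

A->AC, B->DBA, C->DA, D->ACC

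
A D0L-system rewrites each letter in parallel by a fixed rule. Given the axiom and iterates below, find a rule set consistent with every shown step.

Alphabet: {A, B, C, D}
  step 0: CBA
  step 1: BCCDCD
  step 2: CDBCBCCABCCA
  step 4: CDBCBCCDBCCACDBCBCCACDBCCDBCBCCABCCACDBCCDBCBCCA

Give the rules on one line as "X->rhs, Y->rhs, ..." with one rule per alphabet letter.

A->CD, B->CD, C->BC, D->CA

  step 1 ⇒ step 2: BCCDCD ⇒ CD·BC·BC·CA·BC·CA
    B ↦ CD
    C ↦ BC
    D ↦ CA
  step 0 ⇒ step 1: CBA ⇒ BC·CD·CD
    A ↦ CD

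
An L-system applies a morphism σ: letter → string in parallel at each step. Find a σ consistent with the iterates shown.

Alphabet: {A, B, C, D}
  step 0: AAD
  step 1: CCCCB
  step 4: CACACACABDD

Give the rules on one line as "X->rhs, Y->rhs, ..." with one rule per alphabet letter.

  step 0 ⇒ step 1: AAD ⇒ CC·CC·B
    A ↦ CC
    D ↦ B
    B ↦ CA  (constrained at step 1)
    C ↦ D  (constrained at step 1)

A->CC, B->CA, C->D, D->B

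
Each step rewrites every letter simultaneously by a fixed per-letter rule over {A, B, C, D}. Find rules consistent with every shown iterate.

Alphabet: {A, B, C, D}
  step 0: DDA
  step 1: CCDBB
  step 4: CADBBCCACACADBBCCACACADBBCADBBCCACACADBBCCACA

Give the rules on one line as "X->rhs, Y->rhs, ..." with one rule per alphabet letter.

A->DBB, B->CA, C->CA, D->C

  step 0 ⇒ step 1: DDA ⇒ C·C·DBB
    A ↦ DBB
    D ↦ C
    B ↦ CA  (constrained at step 1)
    C ↦ CA  (constrained at step 1)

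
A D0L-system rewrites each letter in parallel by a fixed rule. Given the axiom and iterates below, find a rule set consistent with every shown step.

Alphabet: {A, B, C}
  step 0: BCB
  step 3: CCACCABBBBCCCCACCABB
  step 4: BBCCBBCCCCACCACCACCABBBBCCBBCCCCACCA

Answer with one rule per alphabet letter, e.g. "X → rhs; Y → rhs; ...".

A->CC, B->CCA, C->B

  step 3 ⇒ step 4: CCACCABBBBCCCCACCABB ⇒ B·B·CC·B·B·CC·CCA·CCA·CCA·CCA·B·B·B·B·CC·B·B·CC·CCA·CCA
    A ↦ CC
    B ↦ CCA
    C ↦ B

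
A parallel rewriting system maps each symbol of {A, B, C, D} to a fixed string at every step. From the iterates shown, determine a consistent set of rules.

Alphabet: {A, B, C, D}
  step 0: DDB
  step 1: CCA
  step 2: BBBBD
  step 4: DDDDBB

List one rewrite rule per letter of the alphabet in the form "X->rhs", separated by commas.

A->D, B->A, C->BB, D->C

  step 1 ⇒ step 2: CCA ⇒ BB·BB·D
    A ↦ D
    C ↦ BB
  step 0 ⇒ step 1: DDB ⇒ C·C·A
    B ↦ A
  step 0 ⇒ step 1: DDB ⇒ C·C·A
    D ↦ C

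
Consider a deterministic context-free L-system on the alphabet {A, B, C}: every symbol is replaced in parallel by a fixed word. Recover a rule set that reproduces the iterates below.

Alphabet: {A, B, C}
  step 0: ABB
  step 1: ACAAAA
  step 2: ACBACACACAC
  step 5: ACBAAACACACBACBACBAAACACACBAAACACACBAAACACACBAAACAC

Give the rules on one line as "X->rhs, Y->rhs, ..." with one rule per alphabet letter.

  step 1 ⇒ step 2: ACAAAA ⇒ AC·B·AC·AC·AC·AC
    A ↦ AC
    C ↦ B
  step 0 ⇒ step 1: ABB ⇒ AC·AA·AA
    B ↦ AA

A->AC, B->AA, C->B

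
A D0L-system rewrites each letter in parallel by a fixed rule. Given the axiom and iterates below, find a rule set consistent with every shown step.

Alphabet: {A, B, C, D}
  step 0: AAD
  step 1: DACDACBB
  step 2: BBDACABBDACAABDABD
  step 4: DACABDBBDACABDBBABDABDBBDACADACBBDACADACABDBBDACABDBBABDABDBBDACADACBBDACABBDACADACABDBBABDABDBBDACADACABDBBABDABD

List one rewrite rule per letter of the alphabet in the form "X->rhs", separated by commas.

  step 1 ⇒ step 2: DACDACBB ⇒ BB·DAC·A·BB·DAC·A·ABD·ABD
    A ↦ DAC
    B ↦ ABD
    C ↦ A
    D ↦ BB

A->DAC, B->ABD, C->A, D->BB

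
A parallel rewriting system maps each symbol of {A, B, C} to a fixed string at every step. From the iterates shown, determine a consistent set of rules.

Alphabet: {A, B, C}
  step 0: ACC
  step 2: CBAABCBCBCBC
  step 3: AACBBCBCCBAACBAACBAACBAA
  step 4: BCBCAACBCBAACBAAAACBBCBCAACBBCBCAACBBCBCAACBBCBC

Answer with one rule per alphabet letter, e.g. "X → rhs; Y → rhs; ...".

A->BC, B->CB, C->AA

  step 3 ⇒ step 4: AACBBCBCCBAACBAACBAACBAA ⇒ BC·BC·AA·CB·CB·AA·CB·AA·AA·CB·BC·BC·AA·CB·BC·BC·AA·CB·BC·BC·AA·CB·BC·BC
    A ↦ BC
    B ↦ CB
    C ↦ AA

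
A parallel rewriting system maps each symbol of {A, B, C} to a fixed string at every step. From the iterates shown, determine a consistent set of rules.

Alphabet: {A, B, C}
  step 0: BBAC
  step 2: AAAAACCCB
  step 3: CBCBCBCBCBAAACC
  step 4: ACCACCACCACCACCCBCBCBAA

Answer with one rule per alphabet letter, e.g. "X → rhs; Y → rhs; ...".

A->CB, B->CC, C->A

  step 3 ⇒ step 4: CBCBCBCBCBAAACC ⇒ A·CC·A·CC·A·CC·A·CC·A·CC·CB·CB·CB·A·A
    A ↦ CB
    B ↦ CC
    C ↦ A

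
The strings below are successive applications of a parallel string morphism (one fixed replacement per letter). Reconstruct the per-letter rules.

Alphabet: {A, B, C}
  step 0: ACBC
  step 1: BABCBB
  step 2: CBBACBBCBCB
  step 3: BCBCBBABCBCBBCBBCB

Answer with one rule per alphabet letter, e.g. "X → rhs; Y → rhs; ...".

A->BA, B->CB, C->B

  step 2 ⇒ step 3: CBBACBBCBCB ⇒ B·CB·CB·BA·B·CB·CB·B·CB·B·CB
    A ↦ BA
    B ↦ CB
    C ↦ B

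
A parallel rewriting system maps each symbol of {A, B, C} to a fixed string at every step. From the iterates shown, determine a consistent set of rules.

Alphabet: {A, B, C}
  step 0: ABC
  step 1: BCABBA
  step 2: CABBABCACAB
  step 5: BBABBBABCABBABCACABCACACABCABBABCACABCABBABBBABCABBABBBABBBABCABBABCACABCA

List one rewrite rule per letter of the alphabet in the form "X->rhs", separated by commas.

A->B, B->CA, C->BBA

  step 1 ⇒ step 2: BCABBA ⇒ CA·BBA·B·CA·CA·B
    A ↦ B
    B ↦ CA
    C ↦ BBA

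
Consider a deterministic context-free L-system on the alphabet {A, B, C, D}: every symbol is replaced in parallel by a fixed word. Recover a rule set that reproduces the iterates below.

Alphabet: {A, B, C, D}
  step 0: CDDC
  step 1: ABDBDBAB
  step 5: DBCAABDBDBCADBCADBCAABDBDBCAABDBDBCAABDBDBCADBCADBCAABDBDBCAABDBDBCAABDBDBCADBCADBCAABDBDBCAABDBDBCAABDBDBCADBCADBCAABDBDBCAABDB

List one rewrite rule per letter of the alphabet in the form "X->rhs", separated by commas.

  step 0 ⇒ step 1: CDDC ⇒ AB·DB·DB·AB
    C ↦ AB
    D ↦ DB
    A ↦ DB  (constrained at step 1)
    B ↦ CA  (constrained at step 1)

A->DB, B->CA, C->AB, D->DB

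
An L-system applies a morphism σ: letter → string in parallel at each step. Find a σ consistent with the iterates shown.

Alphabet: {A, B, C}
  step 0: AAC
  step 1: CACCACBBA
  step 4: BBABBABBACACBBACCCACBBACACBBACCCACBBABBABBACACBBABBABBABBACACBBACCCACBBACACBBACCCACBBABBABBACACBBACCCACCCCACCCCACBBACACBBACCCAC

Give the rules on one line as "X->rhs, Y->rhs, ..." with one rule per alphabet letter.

  step 0 ⇒ step 1: AAC ⇒ CAC·CAC·BBA
    A ↦ CAC
    C ↦ BBA
    B ↦ C  (constrained at step 1)

A->CAC, B->C, C->BBA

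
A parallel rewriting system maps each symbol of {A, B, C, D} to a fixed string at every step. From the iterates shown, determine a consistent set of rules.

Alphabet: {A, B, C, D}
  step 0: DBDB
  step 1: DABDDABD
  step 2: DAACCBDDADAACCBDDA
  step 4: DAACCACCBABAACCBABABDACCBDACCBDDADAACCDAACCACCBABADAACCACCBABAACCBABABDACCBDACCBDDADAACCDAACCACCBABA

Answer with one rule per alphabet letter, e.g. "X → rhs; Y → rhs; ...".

  step 1 ⇒ step 2: DABDDABD ⇒ DA·ACC·BD·DA·DA·ACC·BD·DA
    A ↦ ACC
    B ↦ BD
    D ↦ DA
    C ↦ BA  (constrained at step 2)

A->ACC, B->BD, C->BA, D->DA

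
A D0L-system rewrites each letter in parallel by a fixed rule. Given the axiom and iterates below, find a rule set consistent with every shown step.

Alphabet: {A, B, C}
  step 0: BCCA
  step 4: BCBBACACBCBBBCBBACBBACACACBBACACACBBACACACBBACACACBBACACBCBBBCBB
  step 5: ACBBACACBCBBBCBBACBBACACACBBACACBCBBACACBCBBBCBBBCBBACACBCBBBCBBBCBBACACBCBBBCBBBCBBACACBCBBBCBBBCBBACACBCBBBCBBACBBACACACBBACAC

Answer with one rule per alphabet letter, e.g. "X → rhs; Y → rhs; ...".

A->BC, B->AC, C->BB

  step 4 ⇒ step 5: BCBBACACBCBBBCBBACBBACACACBBACACACBBACACACBBACACACBBACACBCBBBCBB ⇒ AC·BB·AC·AC·BC·BB·BC·BB·AC·BB·AC·AC·AC·BB·AC·AC·BC·BB·AC·AC·BC·BB·BC·BB·BC·BB·AC·AC·BC·BB·BC·BB·BC·BB·AC·AC·BC·BB·BC·BB·BC·BB·AC·AC·BC·BB·BC·BB·BC·BB·AC·AC·BC·BB·BC·BB·AC·BB·AC·AC·AC·BB·AC·AC
    A ↦ BC
    B ↦ AC
    C ↦ BB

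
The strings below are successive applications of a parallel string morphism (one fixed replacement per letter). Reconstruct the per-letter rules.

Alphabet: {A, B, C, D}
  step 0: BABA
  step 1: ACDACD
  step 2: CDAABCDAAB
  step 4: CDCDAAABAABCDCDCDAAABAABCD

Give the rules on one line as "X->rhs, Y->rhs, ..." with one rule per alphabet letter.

A->CD, B->A, C->A, D->AB

  step 1 ⇒ step 2: ACDACD ⇒ CD·A·AB·CD·A·AB
    A ↦ CD
    C ↦ A
    D ↦ AB
  step 0 ⇒ step 1: BABA ⇒ A·CD·A·CD
    B ↦ A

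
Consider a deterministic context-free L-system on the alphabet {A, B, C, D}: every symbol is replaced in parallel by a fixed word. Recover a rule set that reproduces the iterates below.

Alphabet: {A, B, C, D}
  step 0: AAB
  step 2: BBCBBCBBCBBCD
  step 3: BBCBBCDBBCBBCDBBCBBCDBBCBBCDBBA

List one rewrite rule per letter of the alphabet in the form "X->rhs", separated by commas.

  step 2 ⇒ step 3: BBCBBCBBCBBCD ⇒ BBC·BBC·D·BBC·BBC·D·BBC·BBC·D·BBC·BBC·D·BBA
    B ↦ BBC
    C ↦ D
    D ↦ BBA
    A ↦ B  (constrained at step 0)

A->B, B->BBC, C->D, D->BBA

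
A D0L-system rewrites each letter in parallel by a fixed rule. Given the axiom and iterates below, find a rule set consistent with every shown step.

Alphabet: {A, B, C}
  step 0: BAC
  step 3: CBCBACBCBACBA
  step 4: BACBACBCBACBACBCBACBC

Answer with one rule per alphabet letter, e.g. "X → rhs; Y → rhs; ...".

  step 3 ⇒ step 4: CBCBACBCBACBA ⇒ BA·C·BA·C·BC·BA·C·BA·C·BC·BA·C·BC
    A ↦ BC
    B ↦ C
    C ↦ BA

A->BC, B->C, C->BA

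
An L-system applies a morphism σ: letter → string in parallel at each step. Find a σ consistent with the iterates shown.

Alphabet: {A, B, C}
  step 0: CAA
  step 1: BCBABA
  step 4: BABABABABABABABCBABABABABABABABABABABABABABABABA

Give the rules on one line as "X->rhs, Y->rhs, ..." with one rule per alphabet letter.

  step 0 ⇒ step 1: CAA ⇒ BC·BA·BA
    A ↦ BA
    C ↦ BC
    B ↦ BA  (constrained at step 1)

A->BA, B->BA, C->BC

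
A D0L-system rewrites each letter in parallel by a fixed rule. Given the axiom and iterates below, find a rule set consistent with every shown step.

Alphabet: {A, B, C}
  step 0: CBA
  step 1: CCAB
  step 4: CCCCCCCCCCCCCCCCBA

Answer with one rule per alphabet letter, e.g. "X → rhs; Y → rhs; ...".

A->B, B->A, C->CC

  step 0 ⇒ step 1: CBA ⇒ CC·A·B
    A ↦ B
    B ↦ A
    C ↦ CC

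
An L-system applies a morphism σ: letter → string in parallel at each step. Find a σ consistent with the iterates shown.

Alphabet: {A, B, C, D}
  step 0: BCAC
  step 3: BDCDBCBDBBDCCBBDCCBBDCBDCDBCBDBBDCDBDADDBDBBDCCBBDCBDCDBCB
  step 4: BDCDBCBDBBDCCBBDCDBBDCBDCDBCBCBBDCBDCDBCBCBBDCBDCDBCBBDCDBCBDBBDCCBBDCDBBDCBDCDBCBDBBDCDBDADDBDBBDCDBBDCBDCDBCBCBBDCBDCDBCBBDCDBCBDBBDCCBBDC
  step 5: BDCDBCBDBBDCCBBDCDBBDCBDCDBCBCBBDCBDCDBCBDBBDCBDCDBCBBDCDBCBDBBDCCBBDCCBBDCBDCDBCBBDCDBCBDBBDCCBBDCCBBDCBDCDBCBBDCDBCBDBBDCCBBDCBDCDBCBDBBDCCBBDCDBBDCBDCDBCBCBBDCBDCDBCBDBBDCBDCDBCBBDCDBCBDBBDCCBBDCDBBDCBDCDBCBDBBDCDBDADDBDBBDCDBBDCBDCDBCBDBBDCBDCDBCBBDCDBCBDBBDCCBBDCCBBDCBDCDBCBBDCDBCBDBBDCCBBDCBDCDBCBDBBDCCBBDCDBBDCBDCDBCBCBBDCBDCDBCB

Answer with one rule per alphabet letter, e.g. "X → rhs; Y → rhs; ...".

A->DAD, B->BDC, C->CB, D->DB

  step 4 ⇒ step 5: BDCDBCBDBBDCCBBDCDBBDCBDCDBCBCBBDCBDCDBCBCBBDCBDCDBCBBDCDBCBDBBDCCBBDCDBBDCBDCDBCBDBBDCDBDADDBDBBDCDBBDCBDCDBCBCBBDCBDCDBCBBDCDBCBDBBDCCBBDC ⇒ BDC·DB·CB·DB·BDC·CB·BDC·DB·BDC·BDC·DB·CB·CB·BDC·BDC·DB·CB·DB·BDC·BDC·DB·CB·BDC·DB·CB·DB·BDC·CB·BDC·CB·BDC·BDC·DB·CB·BDC·DB·CB·DB·BDC·CB·BDC·CB·BDC·BDC·DB·CB·BDC·DB·CB·DB·BDC·CB·BDC·BDC·DB·CB·DB·BDC·CB·BDC·DB·BDC·BDC·DB·CB·CB·BDC·BDC·DB·CB·DB·BDC·BDC·DB·CB·BDC·DB·CB·DB·BDC·CB·BDC·DB·BDC·BDC·DB·CB·DB·BDC·DB·DAD·DB·DB·BDC·DB·BDC·BDC·DB·CB·DB·BDC·BDC·DB·CB·BDC·DB·CB·DB·BDC·CB·BDC·CB·BDC·BDC·DB·CB·BDC·DB·CB·DB·BDC·CB·BDC·BDC·DB·CB·DB·BDC·CB·BDC·DB·BDC·BDC·DB·CB·CB·BDC·BDC·DB·CB
    A ↦ DAD
    B ↦ BDC
    C ↦ CB
    D ↦ DB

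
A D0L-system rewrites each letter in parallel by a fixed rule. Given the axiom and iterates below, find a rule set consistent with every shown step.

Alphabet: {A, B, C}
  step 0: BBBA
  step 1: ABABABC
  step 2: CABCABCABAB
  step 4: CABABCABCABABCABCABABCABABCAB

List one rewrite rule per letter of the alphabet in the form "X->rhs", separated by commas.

A->C, B->AB, C->AB

  step 1 ⇒ step 2: ABABABC ⇒ C·AB·C·AB·C·AB·AB
    A ↦ C
    B ↦ AB
    C ↦ AB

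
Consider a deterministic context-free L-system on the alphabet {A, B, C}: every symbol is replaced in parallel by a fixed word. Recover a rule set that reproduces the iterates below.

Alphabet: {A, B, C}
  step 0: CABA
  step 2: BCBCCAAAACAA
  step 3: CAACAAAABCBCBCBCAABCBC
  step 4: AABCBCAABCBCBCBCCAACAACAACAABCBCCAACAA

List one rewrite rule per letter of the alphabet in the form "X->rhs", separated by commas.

A->BC, B->C, C->AA

  step 3 ⇒ step 4: CAACAAAABCBCBCBCAABCBC ⇒ AA·BC·BC·AA·BC·BC·BC·BC·C·AA·C·AA·C·AA·C·AA·BC·BC·C·AA·C·AA
    A ↦ BC
    B ↦ C
    C ↦ AA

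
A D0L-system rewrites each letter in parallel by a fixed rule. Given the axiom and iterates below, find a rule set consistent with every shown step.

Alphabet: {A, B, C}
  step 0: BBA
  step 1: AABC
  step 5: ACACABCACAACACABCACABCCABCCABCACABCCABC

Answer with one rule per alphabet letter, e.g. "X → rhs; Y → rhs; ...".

  step 0 ⇒ step 1: BBA ⇒ A·A·BC
    A ↦ BC
    B ↦ A
    C ↦ CA  (constrained at step 1)

A->BC, B->A, C->CA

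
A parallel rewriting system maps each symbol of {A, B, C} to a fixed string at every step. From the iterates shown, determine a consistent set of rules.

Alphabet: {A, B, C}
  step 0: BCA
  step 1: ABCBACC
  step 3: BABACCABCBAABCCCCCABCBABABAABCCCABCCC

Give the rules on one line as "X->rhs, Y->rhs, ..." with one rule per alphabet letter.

  step 0 ⇒ step 1: BCA ⇒ ABC·BA·CC
    A ↦ CC
    B ↦ ABC
    C ↦ BA

A->CC, B->ABC, C->BA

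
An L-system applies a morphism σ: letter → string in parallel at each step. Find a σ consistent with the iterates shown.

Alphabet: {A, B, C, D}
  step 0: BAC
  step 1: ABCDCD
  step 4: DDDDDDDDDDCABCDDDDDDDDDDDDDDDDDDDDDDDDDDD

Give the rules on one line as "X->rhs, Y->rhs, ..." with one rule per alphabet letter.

  step 0 ⇒ step 1: BAC ⇒ ABC·DC·D
    A ↦ DC
    B ↦ ABC
    C ↦ D
    D ↦ DD  (constrained at step 1)

A->DC, B->ABC, C->D, D->DD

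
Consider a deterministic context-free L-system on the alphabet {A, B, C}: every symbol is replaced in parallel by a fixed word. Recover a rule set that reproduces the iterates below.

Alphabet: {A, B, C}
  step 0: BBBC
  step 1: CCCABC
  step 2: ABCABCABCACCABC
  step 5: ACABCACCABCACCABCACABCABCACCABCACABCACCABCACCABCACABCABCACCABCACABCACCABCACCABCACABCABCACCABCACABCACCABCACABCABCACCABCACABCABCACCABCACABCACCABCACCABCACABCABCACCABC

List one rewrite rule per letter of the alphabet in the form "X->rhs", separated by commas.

  step 1 ⇒ step 2: CCCABC ⇒ ABC·ABC·ABC·AC·C·ABC
    A ↦ AC
    B ↦ C
    C ↦ ABC

A->AC, B->C, C->ABC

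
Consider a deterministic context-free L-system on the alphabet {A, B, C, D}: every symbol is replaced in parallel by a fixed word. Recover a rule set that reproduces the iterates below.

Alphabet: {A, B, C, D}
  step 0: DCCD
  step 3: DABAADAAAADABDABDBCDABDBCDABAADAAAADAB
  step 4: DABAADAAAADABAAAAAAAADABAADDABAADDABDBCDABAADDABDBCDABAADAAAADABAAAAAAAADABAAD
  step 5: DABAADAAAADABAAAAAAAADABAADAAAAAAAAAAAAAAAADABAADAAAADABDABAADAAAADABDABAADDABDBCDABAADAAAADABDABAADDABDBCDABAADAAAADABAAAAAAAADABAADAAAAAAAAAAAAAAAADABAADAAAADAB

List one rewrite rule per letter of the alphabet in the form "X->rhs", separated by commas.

A->AA, B->D, C->BC, D->DAB

  step 4 ⇒ step 5: DABAADAAAADABAAAAAAAADABAADDABAADDABDBCDABAADDABDBCDABAADAAAADABAAAAAAAADABAAD ⇒ DAB·AA·D·AA·AA·DAB·AA·AA·AA·AA·DAB·AA·D·AA·AA·AA·AA·AA·AA·AA·AA·DAB·AA·D·AA·AA·DAB·DAB·AA·D·AA·AA·DAB·DAB·AA·D·DAB·D·BC·DAB·AA·D·AA·AA·DAB·DAB·AA·D·DAB·D·BC·DAB·AA·D·AA·AA·DAB·AA·AA·AA·AA·DAB·AA·D·AA·AA·AA·AA·AA·AA·AA·AA·DAB·AA·D·AA·AA·DAB
    A ↦ AA
    B ↦ D
    C ↦ BC
    D ↦ DAB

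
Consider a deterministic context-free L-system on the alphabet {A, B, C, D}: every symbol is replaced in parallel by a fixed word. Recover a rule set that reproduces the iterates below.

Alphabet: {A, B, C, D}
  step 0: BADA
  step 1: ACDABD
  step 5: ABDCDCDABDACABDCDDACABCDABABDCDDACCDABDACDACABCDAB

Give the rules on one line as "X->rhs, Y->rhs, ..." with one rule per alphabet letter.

  step 0 ⇒ step 1: BADA ⇒ AC·D·AB·D
    A ↦ D
    B ↦ AC
    D ↦ AB
    C ↦ CD  (constrained at step 1)

A->D, B->AC, C->CD, D->AB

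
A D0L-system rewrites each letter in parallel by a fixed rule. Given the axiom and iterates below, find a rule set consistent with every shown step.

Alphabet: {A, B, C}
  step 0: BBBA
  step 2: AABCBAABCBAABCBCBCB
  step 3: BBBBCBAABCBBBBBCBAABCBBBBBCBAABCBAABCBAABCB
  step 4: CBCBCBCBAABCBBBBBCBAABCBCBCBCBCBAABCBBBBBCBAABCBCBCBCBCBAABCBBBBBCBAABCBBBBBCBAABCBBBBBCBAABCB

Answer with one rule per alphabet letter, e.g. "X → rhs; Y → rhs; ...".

  step 3 ⇒ step 4: BBBBCBAABCBBBBBCBAABCBBBBBCBAABCBAABCBAABCB ⇒ CB·CB·CB·CB·AAB·CB·BB·BB·CB·AAB·CB·CB·CB·CB·CB·AAB·CB·BB·BB·CB·AAB·CB·CB·CB·CB·CB·AAB·CB·BB·BB·CB·AAB·CB·BB·BB·CB·AAB·CB·BB·BB·CB·AAB·CB
    A ↦ BB
    B ↦ CB
    C ↦ AAB

A->BB, B->CB, C->AAB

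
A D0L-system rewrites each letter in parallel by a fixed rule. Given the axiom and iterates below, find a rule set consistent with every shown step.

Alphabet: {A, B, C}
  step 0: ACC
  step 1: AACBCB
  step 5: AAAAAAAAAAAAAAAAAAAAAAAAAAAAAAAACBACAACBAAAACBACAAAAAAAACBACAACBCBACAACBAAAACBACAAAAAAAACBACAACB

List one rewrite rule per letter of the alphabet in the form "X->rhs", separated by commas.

A->AA, B->AC, C->CB

  step 0 ⇒ step 1: ACC ⇒ AA·CB·CB
    A ↦ AA
    C ↦ CB
    B ↦ AC  (constrained at step 1)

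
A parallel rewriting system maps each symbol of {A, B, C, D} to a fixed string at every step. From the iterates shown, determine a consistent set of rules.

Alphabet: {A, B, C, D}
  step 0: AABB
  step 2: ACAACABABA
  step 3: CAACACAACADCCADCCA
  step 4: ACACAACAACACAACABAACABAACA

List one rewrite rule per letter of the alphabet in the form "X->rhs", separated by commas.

  step 3 ⇒ step 4: CAACACAACADCCADCCA ⇒ A·CA·CA·A·CA·A·CA·CA·A·CA·B·A·A·CA·B·A·A·CA
    A ↦ CA
    C ↦ A
    D ↦ B
  step 2 ⇒ step 3: ACAACABABA ⇒ CA·A·CA·CA·A·CA·DC·CA·DC·CA
    B ↦ DC

A->CA, B->DC, C->A, D->B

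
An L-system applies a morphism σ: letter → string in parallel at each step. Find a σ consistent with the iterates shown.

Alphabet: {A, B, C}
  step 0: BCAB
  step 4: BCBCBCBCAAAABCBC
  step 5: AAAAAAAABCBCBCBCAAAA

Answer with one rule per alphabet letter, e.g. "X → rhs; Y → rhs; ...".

  step 4 ⇒ step 5: BCBCBCBCAAAABCBC ⇒ A·A·A·A·A·A·A·A·BC·BC·BC·BC·A·A·A·A
    A ↦ BC
    B ↦ A
    C ↦ A

A->BC, B->A, C->A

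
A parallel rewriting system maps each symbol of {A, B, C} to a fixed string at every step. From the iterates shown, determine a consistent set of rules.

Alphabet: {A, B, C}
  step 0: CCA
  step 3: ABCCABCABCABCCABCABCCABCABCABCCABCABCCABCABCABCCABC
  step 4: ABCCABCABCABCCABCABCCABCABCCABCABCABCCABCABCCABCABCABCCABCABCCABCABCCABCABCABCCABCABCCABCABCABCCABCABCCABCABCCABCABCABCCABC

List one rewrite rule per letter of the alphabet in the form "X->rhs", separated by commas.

A->ABC, B->C, C->ABC

  step 3 ⇒ step 4: ABCCABCABCABCCABCABCCABCABCABCCABCABCCABCABCABCCABC ⇒ ABC·C·ABC·ABC·ABC·C·ABC·ABC·C·ABC·ABC·C·ABC·ABC·ABC·C·ABC·ABC·C·ABC·ABC·ABC·C·ABC·ABC·C·ABC·ABC·C·ABC·ABC·ABC·C·ABC·ABC·C·ABC·ABC·ABC·C·ABC·ABC·C·ABC·ABC·C·ABC·ABC·ABC·C·ABC
    A ↦ ABC
    B ↦ C
    C ↦ ABC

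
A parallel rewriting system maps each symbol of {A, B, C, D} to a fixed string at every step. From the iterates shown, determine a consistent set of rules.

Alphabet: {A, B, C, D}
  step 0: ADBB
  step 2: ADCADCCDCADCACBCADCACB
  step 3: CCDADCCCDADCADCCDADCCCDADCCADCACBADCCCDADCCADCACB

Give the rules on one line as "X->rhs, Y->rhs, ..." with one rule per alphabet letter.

A->C, B->ACB, C->ADC, D->CD

  step 2 ⇒ step 3: ADCADCCDCADCACBCADCACB ⇒ C·CD·ADC·C·CD·ADC·ADC·CD·ADC·C·CD·ADC·C·ADC·ACB·ADC·C·CD·ADC·C·ADC·ACB
    A ↦ C
    B ↦ ACB
    C ↦ ADC
    D ↦ CD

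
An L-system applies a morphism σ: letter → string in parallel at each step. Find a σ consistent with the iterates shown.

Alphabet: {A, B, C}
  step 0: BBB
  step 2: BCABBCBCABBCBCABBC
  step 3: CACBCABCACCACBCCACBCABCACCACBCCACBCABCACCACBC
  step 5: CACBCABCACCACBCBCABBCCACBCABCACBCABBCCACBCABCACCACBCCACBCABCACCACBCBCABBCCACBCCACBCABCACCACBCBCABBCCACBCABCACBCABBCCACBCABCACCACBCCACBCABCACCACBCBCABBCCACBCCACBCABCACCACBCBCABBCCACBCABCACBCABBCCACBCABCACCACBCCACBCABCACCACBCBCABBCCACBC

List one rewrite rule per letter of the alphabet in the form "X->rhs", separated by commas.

  step 2 ⇒ step 3: BCABBCBCABBCBCABBC ⇒ CAC·BC·AB·CAC·CAC·BC·CAC·BC·AB·CAC·CAC·BC·CAC·BC·AB·CAC·CAC·BC
    A ↦ AB
    B ↦ CAC
    C ↦ BC

A->AB, B->CAC, C->BC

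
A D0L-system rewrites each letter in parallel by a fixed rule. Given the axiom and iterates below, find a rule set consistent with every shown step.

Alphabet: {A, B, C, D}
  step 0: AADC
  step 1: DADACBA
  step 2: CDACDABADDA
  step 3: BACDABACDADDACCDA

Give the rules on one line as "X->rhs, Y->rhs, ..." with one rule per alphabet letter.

A->DA, B->D, C->BA, D->C

  step 2 ⇒ step 3: CDACDABADDA ⇒ BA·C·DA·BA·C·DA·D·DA·C·C·DA
    A ↦ DA
    B ↦ D
    C ↦ BA
    D ↦ C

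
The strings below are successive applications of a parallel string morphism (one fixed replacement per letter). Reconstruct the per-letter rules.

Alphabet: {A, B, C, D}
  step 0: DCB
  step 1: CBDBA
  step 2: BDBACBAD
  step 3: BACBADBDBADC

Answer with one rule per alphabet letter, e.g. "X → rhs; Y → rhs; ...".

A->D, B->BA, C->BD, D->C

  step 2 ⇒ step 3: BDBACBAD ⇒ BA·C·BA·D·BD·BA·D·C
    A ↦ D
    B ↦ BA
    C ↦ BD
    D ↦ C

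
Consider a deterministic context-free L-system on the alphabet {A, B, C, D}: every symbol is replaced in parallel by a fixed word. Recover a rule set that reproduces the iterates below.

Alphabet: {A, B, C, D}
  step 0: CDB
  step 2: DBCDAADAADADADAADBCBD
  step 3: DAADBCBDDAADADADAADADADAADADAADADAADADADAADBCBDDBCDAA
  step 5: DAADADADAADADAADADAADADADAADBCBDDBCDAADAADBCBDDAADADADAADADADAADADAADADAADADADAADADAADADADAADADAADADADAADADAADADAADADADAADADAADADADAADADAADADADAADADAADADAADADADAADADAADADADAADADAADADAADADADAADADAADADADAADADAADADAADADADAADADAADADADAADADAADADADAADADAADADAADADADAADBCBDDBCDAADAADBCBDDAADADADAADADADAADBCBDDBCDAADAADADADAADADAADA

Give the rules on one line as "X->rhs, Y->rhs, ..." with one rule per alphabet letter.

A->DA, B->DBC, C->BD, D->DAA

  step 2 ⇒ step 3: DBCDAADAADADADAADBCBD ⇒ DAA·DBC·BD·DAA·DA·DA·DAA·DA·DA·DAA·DA·DAA·DA·DAA·DA·DA·DAA·DBC·BD·DBC·DAA
    A ↦ DA
    B ↦ DBC
    C ↦ BD
    D ↦ DAA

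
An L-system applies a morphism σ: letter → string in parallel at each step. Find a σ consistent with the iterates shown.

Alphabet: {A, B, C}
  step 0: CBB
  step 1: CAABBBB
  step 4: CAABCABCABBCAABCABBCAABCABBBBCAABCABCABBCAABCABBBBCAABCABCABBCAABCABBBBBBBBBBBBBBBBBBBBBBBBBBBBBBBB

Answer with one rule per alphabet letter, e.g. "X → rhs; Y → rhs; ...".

  step 0 ⇒ step 1: CBB ⇒ CAA·BB·BB
    B ↦ BB
    C ↦ CAA
    A ↦ BCA  (constrained at step 1)

A->BCA, B->BB, C->CAA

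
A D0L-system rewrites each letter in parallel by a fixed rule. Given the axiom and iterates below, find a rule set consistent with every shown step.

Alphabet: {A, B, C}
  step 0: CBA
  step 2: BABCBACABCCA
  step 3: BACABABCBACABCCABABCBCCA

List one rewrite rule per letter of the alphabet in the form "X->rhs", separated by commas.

A->CA, B->BA, C->BC

  step 2 ⇒ step 3: BABCBACABCCA ⇒ BA·CA·BA·BC·BA·CA·BC·CA·BA·BC·BC·CA
    A ↦ CA
    B ↦ BA
    C ↦ BC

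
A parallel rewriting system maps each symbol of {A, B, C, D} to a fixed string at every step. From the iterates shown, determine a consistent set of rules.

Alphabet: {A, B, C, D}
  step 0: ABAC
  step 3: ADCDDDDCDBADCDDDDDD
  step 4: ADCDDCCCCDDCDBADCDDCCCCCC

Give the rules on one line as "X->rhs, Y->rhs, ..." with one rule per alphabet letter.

A->AD, B->DB, C->DD, D->C

  step 3 ⇒ step 4: ADCDDDDCDBADCDDDDDD ⇒ AD·C·DD·C·C·C·C·DD·C·DB·AD·C·DD·C·C·C·C·C·C
    A ↦ AD
    B ↦ DB
    C ↦ DD
    D ↦ C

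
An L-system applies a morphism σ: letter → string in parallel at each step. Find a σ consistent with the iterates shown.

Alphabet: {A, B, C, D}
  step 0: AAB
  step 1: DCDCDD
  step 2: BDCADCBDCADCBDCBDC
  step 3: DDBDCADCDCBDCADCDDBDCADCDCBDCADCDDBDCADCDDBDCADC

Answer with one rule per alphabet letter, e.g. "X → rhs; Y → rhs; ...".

A->DC, B->DD, C->ADC, D->BDC

  step 2 ⇒ step 3: BDCADCBDCADCBDCBDC ⇒ DD·BDC·ADC·DC·BDC·ADC·DD·BDC·ADC·DC·BDC·ADC·DD·BDC·ADC·DD·BDC·ADC
    A ↦ DC
    B ↦ DD
    C ↦ ADC
    D ↦ BDC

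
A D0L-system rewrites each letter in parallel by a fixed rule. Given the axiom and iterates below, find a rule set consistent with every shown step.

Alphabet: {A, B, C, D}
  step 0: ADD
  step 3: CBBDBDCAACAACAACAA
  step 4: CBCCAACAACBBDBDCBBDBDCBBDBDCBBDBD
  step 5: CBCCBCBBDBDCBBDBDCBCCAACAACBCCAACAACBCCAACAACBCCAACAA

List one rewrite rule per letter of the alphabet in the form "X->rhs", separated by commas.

A->BD, B->C, C->CB, D->AA

  step 4 ⇒ step 5: CBCCAACAACBBDBDCBBDBDCBBDBDCBBDBD ⇒ CB·C·CB·CB·BD·BD·CB·BD·BD·CB·C·C·AA·C·AA·CB·C·C·AA·C·AA·CB·C·C·AA·C·AA·CB·C·C·AA·C·AA
    A ↦ BD
    B ↦ C
    C ↦ CB
    D ↦ AA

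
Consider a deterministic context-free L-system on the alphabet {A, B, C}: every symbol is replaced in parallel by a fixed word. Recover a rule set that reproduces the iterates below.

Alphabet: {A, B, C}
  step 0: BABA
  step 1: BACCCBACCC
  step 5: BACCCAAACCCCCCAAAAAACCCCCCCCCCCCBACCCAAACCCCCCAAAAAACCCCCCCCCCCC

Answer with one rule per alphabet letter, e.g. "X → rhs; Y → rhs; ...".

  step 0 ⇒ step 1: BABA ⇒ BAC·CC·BAC·CC
    A ↦ CC
    B ↦ BAC
    C ↦ A  (constrained at step 1)

A->CC, B->BAC, C->A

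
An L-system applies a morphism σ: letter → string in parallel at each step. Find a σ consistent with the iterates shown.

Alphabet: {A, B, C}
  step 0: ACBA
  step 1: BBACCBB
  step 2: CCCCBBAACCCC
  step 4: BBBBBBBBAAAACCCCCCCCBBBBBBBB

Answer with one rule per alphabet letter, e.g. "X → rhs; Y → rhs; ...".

A->BB, B->CC, C->A

  step 1 ⇒ step 2: BBACCBB ⇒ CC·CC·BB·A·A·CC·CC
    A ↦ BB
    B ↦ CC
    C ↦ A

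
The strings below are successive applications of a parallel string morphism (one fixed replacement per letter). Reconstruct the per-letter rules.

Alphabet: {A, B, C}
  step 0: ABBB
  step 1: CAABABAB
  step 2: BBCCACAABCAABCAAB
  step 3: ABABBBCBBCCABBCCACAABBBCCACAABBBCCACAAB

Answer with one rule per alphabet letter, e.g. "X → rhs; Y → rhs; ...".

A->CA, B->AB, C->BBC

  step 2 ⇒ step 3: BBCCACAABCAABCAAB ⇒ AB·AB·BBC·BBC·CA·BBC·CA·CA·AB·BBC·CA·CA·AB·BBC·CA·CA·AB
    A ↦ CA
    B ↦ AB
    C ↦ BBC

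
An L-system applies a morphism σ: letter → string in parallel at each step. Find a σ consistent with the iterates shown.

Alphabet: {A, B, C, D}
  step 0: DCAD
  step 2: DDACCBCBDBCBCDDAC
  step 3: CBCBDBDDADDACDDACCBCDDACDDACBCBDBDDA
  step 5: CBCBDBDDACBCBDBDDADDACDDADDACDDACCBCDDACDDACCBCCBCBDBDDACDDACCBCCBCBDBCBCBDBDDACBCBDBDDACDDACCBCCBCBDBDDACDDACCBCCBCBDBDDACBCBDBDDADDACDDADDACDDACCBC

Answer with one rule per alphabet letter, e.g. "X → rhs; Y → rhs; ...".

  step 2 ⇒ step 3: DDACCBCBDBCBCDDAC ⇒ CB·CB·DB·DDA·DDA·C·DDA·C·CB·C·DDA·C·DDA·CB·CB·DB·DDA
    A ↦ DB
    B ↦ C
    C ↦ DDA
    D ↦ CB

A->DB, B->C, C->DDA, D->CB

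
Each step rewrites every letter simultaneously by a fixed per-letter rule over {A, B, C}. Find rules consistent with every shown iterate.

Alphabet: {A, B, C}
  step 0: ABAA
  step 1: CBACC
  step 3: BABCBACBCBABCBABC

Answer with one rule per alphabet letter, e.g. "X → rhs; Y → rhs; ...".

  step 0 ⇒ step 1: ABAA ⇒ C·BA·C·C
    A ↦ C
    B ↦ BA
    C ↦ BC  (constrained at step 1)

A->C, B->BA, C->BC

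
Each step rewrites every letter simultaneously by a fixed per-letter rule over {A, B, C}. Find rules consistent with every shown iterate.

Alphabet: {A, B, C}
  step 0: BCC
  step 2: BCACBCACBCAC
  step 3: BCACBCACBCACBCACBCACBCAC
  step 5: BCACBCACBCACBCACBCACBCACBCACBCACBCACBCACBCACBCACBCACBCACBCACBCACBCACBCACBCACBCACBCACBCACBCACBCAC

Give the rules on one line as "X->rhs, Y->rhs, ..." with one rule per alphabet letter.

  step 2 ⇒ step 3: BCACBCACBCAC ⇒ BC·AC·BC·AC·BC·AC·BC·AC·BC·AC·BC·AC
    A ↦ BC
    B ↦ BC
    C ↦ AC

A->BC, B->BC, C->AC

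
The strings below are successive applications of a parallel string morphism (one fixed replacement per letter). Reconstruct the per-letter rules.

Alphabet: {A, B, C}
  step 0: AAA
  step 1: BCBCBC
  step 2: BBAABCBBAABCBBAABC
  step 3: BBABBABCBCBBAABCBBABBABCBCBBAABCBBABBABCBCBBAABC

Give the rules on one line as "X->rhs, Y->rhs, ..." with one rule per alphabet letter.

A->BC, B->BBA, C->ABC

  step 2 ⇒ step 3: BBAABCBBAABCBBAABC ⇒ BBA·BBA·BC·BC·BBA·ABC·BBA·BBA·BC·BC·BBA·ABC·BBA·BBA·BC·BC·BBA·ABC
    A ↦ BC
    B ↦ BBA
    C ↦ ABC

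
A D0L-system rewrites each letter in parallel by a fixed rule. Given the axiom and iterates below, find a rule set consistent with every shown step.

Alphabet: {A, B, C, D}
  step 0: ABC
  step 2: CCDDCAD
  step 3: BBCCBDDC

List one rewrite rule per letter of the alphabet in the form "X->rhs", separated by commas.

  step 2 ⇒ step 3: CCDDCAD ⇒ B·B·C·C·B·DD·C
    A ↦ DD
    C ↦ B
    D ↦ C
    B ↦ AD  (constrained at step 0)

A->DD, B->AD, C->B, D->C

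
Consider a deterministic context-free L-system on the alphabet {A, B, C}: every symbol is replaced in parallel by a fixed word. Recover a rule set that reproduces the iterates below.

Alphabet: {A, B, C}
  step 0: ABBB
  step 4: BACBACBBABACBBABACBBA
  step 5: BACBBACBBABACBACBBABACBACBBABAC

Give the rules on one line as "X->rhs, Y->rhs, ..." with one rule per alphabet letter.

  step 4 ⇒ step 5: BACBACBBABACBBABACBBA ⇒ BA·C·B·BA·C·B·BA·BA·C·BA·C·B·BA·BA·C·BA·C·B·BA·BA·C
    A ↦ C
    B ↦ BA
    C ↦ B

A->C, B->BA, C->B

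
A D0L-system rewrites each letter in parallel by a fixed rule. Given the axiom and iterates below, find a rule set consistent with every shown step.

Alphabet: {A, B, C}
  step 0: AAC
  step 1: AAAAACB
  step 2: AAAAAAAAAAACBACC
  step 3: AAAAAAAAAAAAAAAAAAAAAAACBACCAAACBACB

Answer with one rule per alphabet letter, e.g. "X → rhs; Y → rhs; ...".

A->AA, B->ACC, C->ACB

  step 2 ⇒ step 3: AAAAAAAAAAACBACC ⇒ AA·AA·AA·AA·AA·AA·AA·AA·AA·AA·AA·ACB·ACC·AA·ACB·ACB
    A ↦ AA
    B ↦ ACC
    C ↦ ACB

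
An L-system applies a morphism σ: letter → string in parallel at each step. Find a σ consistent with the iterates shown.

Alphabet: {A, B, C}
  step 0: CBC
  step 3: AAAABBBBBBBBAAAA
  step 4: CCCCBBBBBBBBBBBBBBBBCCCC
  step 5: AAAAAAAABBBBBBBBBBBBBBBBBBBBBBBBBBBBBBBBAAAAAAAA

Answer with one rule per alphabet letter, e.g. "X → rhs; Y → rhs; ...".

A->C, B->BB, C->AA

  step 4 ⇒ step 5: CCCCBBBBBBBBBBBBBBBBCCCC ⇒ AA·AA·AA·AA·BB·BB·BB·BB·BB·BB·BB·BB·BB·BB·BB·BB·BB·BB·BB·BB·AA·AA·AA·AA
    B ↦ BB
    C ↦ AA
  step 3 ⇒ step 4: AAAABBBBBBBBAAAA ⇒ C·C·C·C·BB·BB·BB·BB·BB·BB·BB·BB·C·C·C·C
    A ↦ C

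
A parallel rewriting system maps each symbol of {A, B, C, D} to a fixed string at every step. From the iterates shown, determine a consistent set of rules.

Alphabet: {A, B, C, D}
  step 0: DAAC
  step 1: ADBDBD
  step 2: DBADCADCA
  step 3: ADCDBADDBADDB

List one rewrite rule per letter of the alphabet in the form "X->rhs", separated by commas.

  step 2 ⇒ step 3: DBADCADCA ⇒ A·DC·DB·A·D·DB·A·D·DB
    A ↦ DB
    B ↦ DC
    C ↦ D
    D ↦ A

A->DB, B->DC, C->D, D->A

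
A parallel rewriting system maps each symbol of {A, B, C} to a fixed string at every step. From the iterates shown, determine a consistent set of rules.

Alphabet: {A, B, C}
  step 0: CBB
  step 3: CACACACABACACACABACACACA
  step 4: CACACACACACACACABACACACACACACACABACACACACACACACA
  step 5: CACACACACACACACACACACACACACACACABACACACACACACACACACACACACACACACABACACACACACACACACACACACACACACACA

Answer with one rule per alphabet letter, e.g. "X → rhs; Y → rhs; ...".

  step 4 ⇒ step 5: CACACACACACACACABACACACACACACACABACACACACACACACA ⇒ CA·CA·CA·CA·CA·CA·CA·CA·CA·CA·CA·CA·CA·CA·CA·CA·BA·CA·CA·CA·CA·CA·CA·CA·CA·CA·CA·CA·CA·CA·CA·CA·BA·CA·CA·CA·CA·CA·CA·CA·CA·CA·CA·CA·CA·CA·CA·CA
    A ↦ CA
    B ↦ BA
    C ↦ CA

A->CA, B->BA, C->CA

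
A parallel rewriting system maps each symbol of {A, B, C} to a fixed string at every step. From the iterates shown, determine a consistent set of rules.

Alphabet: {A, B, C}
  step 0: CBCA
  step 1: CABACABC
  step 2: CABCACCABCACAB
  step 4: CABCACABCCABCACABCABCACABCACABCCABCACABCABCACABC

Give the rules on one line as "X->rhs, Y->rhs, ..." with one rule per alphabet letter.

  step 1 ⇒ step 2: CABACABC ⇒ CAB·C·A·C·CAB·C·A·CAB
    A ↦ C
    B ↦ A
    C ↦ CAB

A->C, B->A, C->CAB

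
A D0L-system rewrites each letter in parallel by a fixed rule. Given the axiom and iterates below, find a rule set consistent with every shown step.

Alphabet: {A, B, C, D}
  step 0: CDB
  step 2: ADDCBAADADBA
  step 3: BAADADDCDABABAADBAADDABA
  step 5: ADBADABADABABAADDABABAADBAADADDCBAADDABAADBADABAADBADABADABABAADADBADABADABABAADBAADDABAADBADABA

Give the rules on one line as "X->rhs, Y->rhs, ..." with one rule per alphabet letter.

  step 2 ⇒ step 3: ADDCBAADADBA ⇒ BA·AD·AD·DC·DA·BA·BA·AD·BA·AD·DA·BA
    A ↦ BA
    B ↦ DA
    C ↦ DC
    D ↦ AD

A->BA, B->DA, C->DC, D->AD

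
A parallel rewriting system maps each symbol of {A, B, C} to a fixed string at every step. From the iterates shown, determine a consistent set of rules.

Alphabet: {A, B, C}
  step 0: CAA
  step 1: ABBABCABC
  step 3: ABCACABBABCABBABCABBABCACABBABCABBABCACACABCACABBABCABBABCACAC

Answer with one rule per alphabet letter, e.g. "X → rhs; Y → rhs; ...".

A->ABC, B->AC, C->ABB

  step 0 ⇒ step 1: CAA ⇒ ABB·ABC·ABC
    A ↦ ABC
    C ↦ ABB
    B ↦ AC  (constrained at step 1)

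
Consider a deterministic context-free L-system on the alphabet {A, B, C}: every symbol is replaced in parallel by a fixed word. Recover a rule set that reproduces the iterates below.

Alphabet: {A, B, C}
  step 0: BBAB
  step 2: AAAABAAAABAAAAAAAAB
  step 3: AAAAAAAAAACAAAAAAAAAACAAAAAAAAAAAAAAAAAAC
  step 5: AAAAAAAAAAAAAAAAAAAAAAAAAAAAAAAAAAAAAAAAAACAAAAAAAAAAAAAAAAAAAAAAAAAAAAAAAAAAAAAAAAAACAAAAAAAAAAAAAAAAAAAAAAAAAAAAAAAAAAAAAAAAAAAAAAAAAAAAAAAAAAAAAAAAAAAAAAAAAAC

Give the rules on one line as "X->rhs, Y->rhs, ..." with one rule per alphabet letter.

  step 2 ⇒ step 3: AAAABAAAABAAAAAAAAB ⇒ AA·AA·AA·AA·AAC·AA·AA·AA·AA·AAC·AA·AA·AA·AA·AA·AA·AA·AA·AAC
    A ↦ AA
    B ↦ AAC
    C ↦ B  (constrained at step 3)

A->AA, B->AAC, C->B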